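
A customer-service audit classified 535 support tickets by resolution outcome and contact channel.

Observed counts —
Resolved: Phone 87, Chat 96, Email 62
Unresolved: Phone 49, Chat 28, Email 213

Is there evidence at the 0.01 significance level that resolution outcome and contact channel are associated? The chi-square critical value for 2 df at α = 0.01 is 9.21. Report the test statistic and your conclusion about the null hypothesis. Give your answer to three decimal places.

Row totals: 245, 290. Column totals: 136, 124, 275. Grand total N = 535.
Expected counts (row total × column total / N):
  Resolved, Phone: 245×136/535 = 62.2804
  Resolved, Chat: 245×124/535 = 56.7850
  Resolved, Email: 245×275/535 = 125.9346
  Unresolved, Phone: 290×136/535 = 73.7196
  Unresolved, Chat: 290×124/535 = 67.2150
  Unresolved, Email: 290×275/535 = 149.0654
Contributions (O − E)²/E:
  (87 − 62.2804)²/62.2804 = 9.8114
  (96 − 56.7850)²/56.7850 = 27.0814
  (62 − 125.9346)²/125.9346 = 32.4584
  (49 − 73.7196)²/73.7196 = 8.2890
  (28 − 67.2150)²/67.2150 = 22.8791
  (213 − 149.0654)²/149.0654 = 27.4217
χ² = 9.8114 + 27.0814 + 32.4584 + 8.2890 + 22.8791 + 27.4217 = 127.941
df = (2−1)(3−1) = 2. Since 127.941 > 9.21, reject the null hypothesis of independence at α = 0.01.

127.941; reject H₀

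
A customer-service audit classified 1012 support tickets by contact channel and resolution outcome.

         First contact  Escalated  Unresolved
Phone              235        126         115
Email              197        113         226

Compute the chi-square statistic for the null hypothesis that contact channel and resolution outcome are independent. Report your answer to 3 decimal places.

36.754

Row totals: 476, 536. Column totals: 432, 239, 341. Grand total N = 1012.
Expected counts (row total × column total / N):
  Phone, First contact: 476×432/1012 = 203.1937
  Phone, Escalated: 476×239/1012 = 112.4150
  Phone, Unresolved: 476×341/1012 = 160.3913
  Email, First contact: 536×432/1012 = 228.8063
  Email, Escalated: 536×239/1012 = 126.5850
  Email, Unresolved: 536×341/1012 = 180.6087
Contributions (O − E)²/E:
  (235 − 203.1937)²/203.1937 = 4.9787
  (126 − 112.4150)²/112.4150 = 1.6417
  (115 − 160.3913)²/160.3913 = 12.8459
  (197 − 228.8063)²/228.8063 = 4.4214
  (113 − 126.5850)²/126.5850 = 1.4579
  (226 − 180.6087)²/180.6087 = 11.4079
χ² = 4.9787 + 1.6417 + 12.8459 + 4.4214 + 1.4579 + 11.4079 = 36.754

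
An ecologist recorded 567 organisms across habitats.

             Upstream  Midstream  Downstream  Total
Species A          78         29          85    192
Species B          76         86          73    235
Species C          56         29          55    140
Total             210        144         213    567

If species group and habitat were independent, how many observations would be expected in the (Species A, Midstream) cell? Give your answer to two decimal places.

Row total (Species A) = 192; column total (Midstream) = 144; grand total N = 567.
Expected count = (row total × column total) / N = 192 × 144 / 567 = 48.76.

48.76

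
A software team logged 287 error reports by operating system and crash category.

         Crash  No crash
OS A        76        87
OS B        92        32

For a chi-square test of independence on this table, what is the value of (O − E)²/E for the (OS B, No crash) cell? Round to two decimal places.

7.33

Row total (OS B) = 124; column total (No crash) = 119; N = 287.
Expected count E = 124 × 119 / 287 = 51.415.
Contribution = (O − E)²/E = (32 − 51.415)² / 51.415 = 7.33.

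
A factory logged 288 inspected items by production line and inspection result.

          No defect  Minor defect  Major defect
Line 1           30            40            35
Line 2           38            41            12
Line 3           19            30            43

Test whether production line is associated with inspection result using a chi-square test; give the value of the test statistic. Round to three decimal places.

Row totals: 105, 91, 92. Column totals: 87, 111, 90. Grand total N = 288.
Expected counts (row total × column total / N):
  Line 1, No defect: 105×87/288 = 31.7188
  Line 1, Minor defect: 105×111/288 = 40.4688
  Line 1, Major defect: 105×90/288 = 32.8125
  Line 2, No defect: 91×87/288 = 27.4896
  Line 2, Minor defect: 91×111/288 = 35.0729
  Line 2, Major defect: 91×90/288 = 28.4375
  Line 3, No defect: 92×87/288 = 27.7917
  Line 3, Minor defect: 92×111/288 = 35.4583
  Line 3, Major defect: 92×90/288 = 28.7500
Contributions (O − E)²/E:
  (30 − 31.7188)²/31.7188 = 0.0931
  (40 − 40.4688)²/40.4688 = 0.0054
  (35 − 32.8125)²/32.8125 = 0.1458
  (38 − 27.4896)²/27.4896 = 4.0186
  (41 − 35.0729)²/35.0729 = 1.0016
  (12 − 28.4375)²/28.4375 = 9.5012
  (19 − 27.7917)²/27.7917 = 2.7812
  (30 − 35.4583)²/35.4583 = 0.8402
  (43 − 28.7500)²/28.7500 = 7.0630
χ² = 0.0931 + 0.0054 + 0.1458 + 4.0186 + 1.0016 + 9.5012 + 2.7812 + 0.8402 + 7.0630 = 25.450

25.450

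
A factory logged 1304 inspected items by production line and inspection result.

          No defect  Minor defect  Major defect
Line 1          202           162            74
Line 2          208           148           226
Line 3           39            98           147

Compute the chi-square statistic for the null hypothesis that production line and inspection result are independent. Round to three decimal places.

Row totals: 438, 582, 284. Column totals: 449, 408, 447. Grand total N = 1304.
Expected counts (row total × column total / N):
  Line 1, No defect: 438×449/1304 = 150.8144
  Line 1, Minor defect: 438×408/1304 = 137.0429
  Line 1, Major defect: 438×447/1304 = 150.1426
  Line 2, No defect: 582×449/1304 = 200.3972
  Line 2, Minor defect: 582×408/1304 = 182.0982
  Line 2, Major defect: 582×447/1304 = 199.5046
  Line 3, No defect: 284×449/1304 = 97.7883
  Line 3, Minor defect: 284×408/1304 = 88.8589
  Line 3, Major defect: 284×447/1304 = 97.3528
Contributions (O − E)²/E:
  (202 − 150.8144)²/150.8144 = 17.3721
  (162 − 137.0429)²/137.0429 = 4.5450
  (74 − 150.1426)²/150.1426 = 38.6146
  (208 − 200.3972)²/200.3972 = 0.2884
  (148 − 182.0982)²/182.0982 = 6.3849
  (226 − 199.5046)²/199.5046 = 3.5187
  (39 − 97.7883)²/97.7883 = 35.3423
  (98 − 88.8589)²/88.8589 = 0.9404
  (147 − 97.3528)²/97.3528 = 25.3187
χ² = 17.3721 + 4.5450 + 38.6146 + 0.2884 + 6.3849 + 3.5187 + 35.3423 + 0.9404 + 25.3187 = 132.325

132.325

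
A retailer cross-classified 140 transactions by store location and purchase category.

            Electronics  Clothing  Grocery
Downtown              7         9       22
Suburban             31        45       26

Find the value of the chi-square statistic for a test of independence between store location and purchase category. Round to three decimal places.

12.938

Row totals: 38, 102. Column totals: 38, 54, 48. Grand total N = 140.
Expected counts (row total × column total / N):
  Downtown, Electronics: 38×38/140 = 10.3143
  Downtown, Clothing: 38×54/140 = 14.6571
  Downtown, Grocery: 38×48/140 = 13.0286
  Suburban, Electronics: 102×38/140 = 27.6857
  Suburban, Clothing: 102×54/140 = 39.3429
  Suburban, Grocery: 102×48/140 = 34.9714
Contributions (O − E)²/E:
  (7 − 10.3143)²/10.3143 = 1.0650
  (9 − 14.6571)²/14.6571 = 2.1834
  (22 − 13.0286)²/13.0286 = 6.1776
  (31 − 27.6857)²/27.6857 = 0.3968
  (45 − 39.3429)²/39.3429 = 0.8134
  (26 − 34.9714)²/34.9714 = 2.3015
χ² = 1.0650 + 2.1834 + 6.1776 + 0.3968 + 0.8134 + 2.3015 = 12.938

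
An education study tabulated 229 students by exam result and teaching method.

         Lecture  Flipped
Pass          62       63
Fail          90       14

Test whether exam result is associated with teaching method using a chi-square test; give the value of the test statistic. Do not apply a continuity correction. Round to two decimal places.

Row totals: 125, 104. Column totals: 152, 77. Grand total N = 229.
Expected counts (row total × column total / N):
  Pass, Lecture: 125×152/229 = 82.9694
  Pass, Flipped: 125×77/229 = 42.0306
  Fail, Lecture: 104×152/229 = 69.0306
  Fail, Flipped: 104×77/229 = 34.9694
Contributions (O − E)²/E:
  (62 − 82.9694)²/82.9694 = 5.2997
  (63 − 42.0306)²/42.0306 = 10.4618
  (90 − 69.0306)²/69.0306 = 6.3699
  (14 − 34.9694)²/34.9694 = 12.5743
χ² = 5.2997 + 10.4618 + 6.3699 + 12.5743 = 34.71

34.71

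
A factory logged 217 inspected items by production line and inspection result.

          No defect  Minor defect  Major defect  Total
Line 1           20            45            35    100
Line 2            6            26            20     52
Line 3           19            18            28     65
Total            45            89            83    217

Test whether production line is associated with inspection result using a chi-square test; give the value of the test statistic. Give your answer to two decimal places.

9.31

Grand total N = 217.
Expected counts (row total × column total / N):
  Line 1, No defect: 100×45/217 = 20.737
  Line 1, Minor defect: 100×89/217 = 41.014
  Line 1, Major defect: 100×83/217 = 38.249
  Line 2, No defect: 52×45/217 = 10.783
  Line 2, Minor defect: 52×89/217 = 21.327
  Line 2, Major defect: 52×83/217 = 19.889
  Line 3, No defect: 65×45/217 = 13.479
  Line 3, Minor defect: 65×89/217 = 26.659
  Line 3, Major defect: 65×83/217 = 24.862
Contributions (O − E)²/E:
  (20 − 20.737)²/20.737 = 0.0262
  (45 − 41.014)²/41.014 = 0.3874
  (35 − 38.249)²/38.249 = 0.2760
  (6 − 10.783)²/10.783 = 2.1216
  (26 − 21.327)²/21.327 = 1.0239
  (20 − 19.889)²/19.889 = 0.0006
  (19 − 13.479)²/13.479 = 2.2614
  (18 − 26.659)²/26.659 = 2.8125
  (28 − 24.862)²/24.862 = 0.3961
χ² = 0.0262 + 0.3874 + 0.2760 + 2.1216 + 1.0239 + 0.0006 + 2.2614 + 2.8125 + 0.3961 = 9.31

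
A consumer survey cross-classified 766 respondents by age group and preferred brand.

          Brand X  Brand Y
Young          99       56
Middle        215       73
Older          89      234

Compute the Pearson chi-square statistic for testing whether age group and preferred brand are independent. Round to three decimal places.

Row totals: 155, 288, 323. Column totals: 403, 363. Grand total N = 766.
Expected counts (row total × column total / N):
  Young, Brand X: 155×403/766 = 81.5470
  Young, Brand Y: 155×363/766 = 73.4530
  Middle, Brand X: 288×403/766 = 151.5196
  Middle, Brand Y: 288×363/766 = 136.4804
  Older, Brand X: 323×403/766 = 169.9334
  Older, Brand Y: 323×363/766 = 153.0666
Contributions (O − E)²/E:
  (99 − 81.5470)²/81.5470 = 3.7354
  (56 − 73.4530)²/73.4530 = 4.1470
  (215 − 151.5196)²/151.5196 = 26.5956
  (73 − 136.4804)²/136.4804 = 29.5263
  (89 − 169.9334)²/169.9334 = 38.5458
  (234 − 153.0666)²/153.0666 = 42.7932
χ² = 3.7354 + 4.1470 + 26.5956 + 29.5263 + 38.5458 + 42.7932 = 145.343

145.343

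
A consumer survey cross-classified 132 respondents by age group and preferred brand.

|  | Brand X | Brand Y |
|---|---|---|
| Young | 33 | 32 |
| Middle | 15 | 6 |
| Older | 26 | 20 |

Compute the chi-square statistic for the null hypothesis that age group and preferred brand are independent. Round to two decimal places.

2.76

Row totals: 65, 21, 46. Column totals: 74, 58. Grand total N = 132.
Expected counts (row total × column total / N):
  Young, Brand X: 65×74/132 = 36.439
  Young, Brand Y: 65×58/132 = 28.561
  Middle, Brand X: 21×74/132 = 11.773
  Middle, Brand Y: 21×58/132 = 9.227
  Older, Brand X: 46×74/132 = 25.788
  Older, Brand Y: 46×58/132 = 20.212
Contributions (O − E)²/E:
  (33 − 36.439)²/36.439 = 0.3246
  (32 − 28.561)²/28.561 = 0.4141
  (15 − 11.773)²/11.773 = 0.8845
  (6 − 9.227)²/9.227 = 1.1286
  (26 − 25.788)²/25.788 = 0.0017
  (20 − 20.212)²/20.212 = 0.0022
χ² = 0.3246 + 0.4141 + 0.8845 + 1.1286 + 0.0017 + 0.0022 = 2.76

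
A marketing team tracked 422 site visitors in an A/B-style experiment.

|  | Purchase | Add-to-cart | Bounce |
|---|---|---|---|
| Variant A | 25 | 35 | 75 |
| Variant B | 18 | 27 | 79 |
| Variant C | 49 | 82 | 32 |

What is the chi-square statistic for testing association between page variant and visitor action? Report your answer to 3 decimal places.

Row totals: 135, 124, 163. Column totals: 92, 144, 186. Grand total N = 422.
Expected counts (row total × column total / N):
  Variant A, Purchase: 135×92/422 = 29.4313
  Variant A, Add-to-cart: 135×144/422 = 46.0664
  Variant A, Bounce: 135×186/422 = 59.5024
  Variant B, Purchase: 124×92/422 = 27.0332
  Variant B, Add-to-cart: 124×144/422 = 42.3128
  Variant B, Bounce: 124×186/422 = 54.6540
  Variant C, Purchase: 163×92/422 = 35.5355
  Variant C, Add-to-cart: 163×144/422 = 55.6209
  Variant C, Bounce: 163×186/422 = 71.8436
Contributions (O − E)²/E:
  (25 − 29.4313)²/29.4313 = 0.6672
  (35 − 46.0664)²/46.0664 = 2.6584
  (75 − 59.5024)²/59.5024 = 4.0364
  (18 − 27.0332)²/27.0332 = 3.0185
  (27 − 42.3128)²/42.3128 = 5.5416
  (79 − 54.6540)²/54.6540 = 10.8451
  (49 − 35.5355)²/35.5355 = 5.1017
  (82 − 55.6209)²/55.6209 = 12.5107
  (32 − 71.8436)²/71.8436 = 22.0968
χ² = 0.6672 + 2.6584 + 4.0364 + 3.0185 + 5.5416 + 10.8451 + 5.1017 + 12.5107 + 22.0968 = 66.476

66.476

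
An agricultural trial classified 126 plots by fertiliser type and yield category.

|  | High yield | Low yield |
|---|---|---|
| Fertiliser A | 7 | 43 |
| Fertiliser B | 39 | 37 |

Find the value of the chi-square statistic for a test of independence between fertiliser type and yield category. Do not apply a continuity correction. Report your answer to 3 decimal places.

Row totals: 50, 76. Column totals: 46, 80. Grand total N = 126.
Expected counts (row total × column total / N):
  Fertiliser A, High yield: 50×46/126 = 18.2540
  Fertiliser A, Low yield: 50×80/126 = 31.7460
  Fertiliser B, High yield: 76×46/126 = 27.7460
  Fertiliser B, Low yield: 76×80/126 = 48.2540
Contributions (O − E)²/E:
  (7 − 18.2540)²/18.2540 = 6.9383
  (43 − 31.7460)²/31.7460 = 3.9896
  (39 − 27.7460)²/27.7460 = 4.5647
  (37 − 48.2540)²/48.2540 = 2.6247
χ² = 6.9383 + 3.9896 + 4.5647 + 2.6247 = 18.117

18.117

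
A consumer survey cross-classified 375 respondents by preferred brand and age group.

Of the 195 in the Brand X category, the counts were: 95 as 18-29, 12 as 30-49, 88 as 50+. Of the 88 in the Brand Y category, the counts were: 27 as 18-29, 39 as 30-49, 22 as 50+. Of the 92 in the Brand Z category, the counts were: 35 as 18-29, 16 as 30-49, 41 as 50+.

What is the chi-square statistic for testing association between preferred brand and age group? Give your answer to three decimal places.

61.244

Row totals: 195, 88, 92. Column totals: 157, 67, 151. Grand total N = 375.
Expected counts (row total × column total / N):
  Brand X, 18-29: 195×157/375 = 81.6400
  Brand X, 30-49: 195×67/375 = 34.8400
  Brand X, 50+: 195×151/375 = 78.5200
  Brand Y, 18-29: 88×157/375 = 36.8427
  Brand Y, 30-49: 88×67/375 = 15.7227
  Brand Y, 50+: 88×151/375 = 35.4347
  Brand Z, 18-29: 92×157/375 = 38.5173
  Brand Z, 30-49: 92×67/375 = 16.4373
  Brand Z, 50+: 92×151/375 = 37.0453
Contributions (O − E)²/E:
  (95 − 81.6400)²/81.6400 = 2.1863
  (12 − 34.8400)²/34.8400 = 14.9732
  (88 − 78.5200)²/78.5200 = 1.1446
  (27 − 36.8427)²/36.8427 = 2.6295
  (39 − 15.7227)²/15.7227 = 34.4618
  (22 − 35.4347)²/35.4347 = 5.0936
  (35 − 38.5173)²/38.5173 = 0.3212
  (16 − 16.4373)²/16.4373 = 0.0116
  (41 − 37.0453)²/37.0453 = 0.4222
χ² = 2.1863 + 14.9732 + 1.1446 + 2.6295 + 34.4618 + 5.0936 + 0.3212 + 0.0116 + 0.4222 = 61.244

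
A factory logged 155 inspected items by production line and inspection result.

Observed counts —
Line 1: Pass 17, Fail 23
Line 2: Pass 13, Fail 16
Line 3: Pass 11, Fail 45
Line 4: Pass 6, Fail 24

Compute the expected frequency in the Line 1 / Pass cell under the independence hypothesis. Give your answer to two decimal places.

12.13

Row total (Line 1) = 40; column total (Pass) = 47; grand total N = 155.
Expected count = (row total × column total) / N = 40 × 47 / 155 = 12.13.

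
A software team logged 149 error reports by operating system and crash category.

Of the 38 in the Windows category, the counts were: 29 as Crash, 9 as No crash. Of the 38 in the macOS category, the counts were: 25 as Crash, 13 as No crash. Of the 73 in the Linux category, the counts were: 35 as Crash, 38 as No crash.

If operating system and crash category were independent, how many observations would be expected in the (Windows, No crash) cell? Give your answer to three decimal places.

Row total (Windows) = 38; column total (No crash) = 60; grand total N = 149.
Expected count = (row total × column total) / N = 38 × 60 / 149 = 15.302.

15.302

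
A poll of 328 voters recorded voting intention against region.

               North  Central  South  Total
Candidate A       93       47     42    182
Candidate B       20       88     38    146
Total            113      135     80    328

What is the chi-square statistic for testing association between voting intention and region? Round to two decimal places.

56.54

Grand total N = 328.
Expected counts (row total × column total / N):
  Candidate A, North: 182×113/328 = 62.701
  Candidate A, Central: 182×135/328 = 74.909
  Candidate A, South: 182×80/328 = 44.390
  Candidate B, North: 146×113/328 = 50.299
  Candidate B, Central: 146×135/328 = 60.091
  Candidate B, South: 146×80/328 = 35.610
Contributions (O − E)²/E:
  (93 − 62.701)²/62.701 = 14.6414
  (47 − 74.909)²/74.909 = 10.3981
  (42 − 44.390)²/44.390 = 0.1287
  (20 − 50.299)²/50.299 = 18.2514
  (88 − 60.091)²/60.091 = 12.9622
  (38 − 35.610)²/35.610 = 0.1604
χ² = 14.6414 + 10.3981 + 0.1287 + 18.2514 + 12.9622 + 0.1604 = 56.54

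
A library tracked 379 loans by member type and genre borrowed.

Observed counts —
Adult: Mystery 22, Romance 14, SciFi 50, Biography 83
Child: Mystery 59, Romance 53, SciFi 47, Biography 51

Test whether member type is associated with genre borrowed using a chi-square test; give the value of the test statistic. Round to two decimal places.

Row totals: 169, 210. Column totals: 81, 67, 97, 134. Grand total N = 379.
Expected counts (row total × column total / N):
  Adult, Mystery: 169×81/379 = 36.119
  Adult, Romance: 169×67/379 = 29.876
  Adult, SciFi: 169×97/379 = 43.253
  Adult, Biography: 169×134/379 = 59.752
  Child, Mystery: 210×81/379 = 44.881
  Child, Romance: 210×67/379 = 37.124
  Child, SciFi: 210×97/379 = 53.747
  Child, Biography: 210×134/379 = 74.248
Contributions (O − E)²/E:
  (22 − 36.119)²/36.119 = 5.5191
  (14 − 29.876)²/29.876 = 8.4364
  (50 − 43.253)²/43.253 = 1.0525
  (83 − 59.752)²/59.752 = 9.0452
  (59 − 44.881)²/44.881 = 4.4417
  (53 − 37.124)²/37.124 = 6.7893
  (47 − 53.747)²/53.747 = 0.8470
  (51 − 74.248)²/74.248 = 7.2792
χ² = 5.5191 + 8.4364 + 1.0525 + 9.0452 + 4.4417 + 6.7893 + 0.8470 + 7.2792 = 43.41

43.41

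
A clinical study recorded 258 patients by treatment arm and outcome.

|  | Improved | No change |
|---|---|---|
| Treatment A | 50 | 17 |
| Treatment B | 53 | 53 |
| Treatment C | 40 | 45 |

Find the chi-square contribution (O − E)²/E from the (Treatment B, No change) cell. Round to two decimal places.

0.70

Row total (Treatment B) = 106; column total (No change) = 115; N = 258.
Expected count E = 106 × 115 / 258 = 47.248.
Contribution = (O − E)²/E = (53 − 47.248)² / 47.248 = 0.70.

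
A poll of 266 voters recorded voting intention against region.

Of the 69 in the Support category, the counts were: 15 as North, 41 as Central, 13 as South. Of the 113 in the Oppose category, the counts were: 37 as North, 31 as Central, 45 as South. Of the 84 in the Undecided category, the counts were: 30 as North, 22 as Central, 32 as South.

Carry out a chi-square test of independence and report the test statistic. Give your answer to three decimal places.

24.178

Row totals: 69, 113, 84. Column totals: 82, 94, 90. Grand total N = 266.
Expected counts (row total × column total / N):
  Support, North: 69×82/266 = 21.2707
  Support, Central: 69×94/266 = 24.3835
  Support, South: 69×90/266 = 23.3459
  Oppose, North: 113×82/266 = 34.8346
  Oppose, Central: 113×94/266 = 39.9323
  Oppose, South: 113×90/266 = 38.2331
  Undecided, North: 84×82/266 = 25.8947
  Undecided, Central: 84×94/266 = 29.6842
  Undecided, South: 84×90/266 = 28.4211
Contributions (O − E)²/E:
  (15 − 21.2707)²/21.2707 = 1.8486
  (41 − 24.3835)²/24.3835 = 11.3236
  (13 − 23.3459)²/23.3459 = 4.5849
  (37 − 34.8346)²/34.8346 = 0.1346
  (31 − 39.9323)²/39.9323 = 1.9980
  (45 − 38.2331)²/38.2331 = 1.1977
  (30 − 25.8947)²/25.8947 = 0.6508
  (22 − 29.6842)²/29.6842 = 1.9892
  (32 − 28.4211)²/28.4211 = 0.4507
χ² = 1.8486 + 11.3236 + 4.5849 + 0.1346 + 1.9980 + 1.1977 + 0.6508 + 1.9892 + 0.4507 = 24.178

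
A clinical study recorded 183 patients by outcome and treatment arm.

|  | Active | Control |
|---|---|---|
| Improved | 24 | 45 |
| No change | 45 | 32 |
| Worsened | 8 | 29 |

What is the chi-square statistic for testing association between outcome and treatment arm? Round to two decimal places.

Row totals: 69, 77, 37. Column totals: 77, 106. Grand total N = 183.
Expected counts (row total × column total / N):
  Improved, Active: 69×77/183 = 29.033
  Improved, Control: 69×106/183 = 39.967
  No change, Active: 77×77/183 = 32.399
  No change, Control: 77×106/183 = 44.601
  Worsened, Active: 37×77/183 = 15.568
  Worsened, Control: 37×106/183 = 21.432
Contributions (O − E)²/E:
  (24 − 29.033)²/29.033 = 0.8725
  (45 − 39.967)²/39.967 = 0.6338
  (45 − 32.399)²/32.399 = 4.9009
  (32 − 44.601)²/44.601 = 3.5601
  (8 − 15.568)²/15.568 = 3.6790
  (29 − 21.432)²/21.432 = 2.6724
χ² = 0.8725 + 0.6338 + 4.9009 + 3.5601 + 3.6790 + 2.6724 = 16.32

16.32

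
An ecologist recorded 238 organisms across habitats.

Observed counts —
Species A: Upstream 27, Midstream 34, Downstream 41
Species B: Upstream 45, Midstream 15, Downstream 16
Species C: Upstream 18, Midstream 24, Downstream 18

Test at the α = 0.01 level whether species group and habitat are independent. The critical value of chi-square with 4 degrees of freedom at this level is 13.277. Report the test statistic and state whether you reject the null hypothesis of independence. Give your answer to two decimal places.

23.66; reject H₀

Row totals: 102, 76, 60. Column totals: 90, 73, 75. Grand total N = 238.
Expected counts (row total × column total / N):
  Species A, Upstream: 102×90/238 = 38.571
  Species A, Midstream: 102×73/238 = 31.286
  Species A, Downstream: 102×75/238 = 32.143
  Species B, Upstream: 76×90/238 = 28.739
  Species B, Midstream: 76×73/238 = 23.311
  Species B, Downstream: 76×75/238 = 23.950
  Species C, Upstream: 60×90/238 = 22.689
  Species C, Midstream: 60×73/238 = 18.403
  Species C, Downstream: 60×75/238 = 18.908
Contributions (O − E)²/E:
  (27 − 38.571)²/38.571 = 3.4712
  (34 − 31.286)²/31.286 = 0.2354
  (41 − 32.143)²/32.143 = 2.4405
  (45 − 28.739)²/28.739 = 9.2007
  (15 − 23.311)²/23.311 = 2.9631
  (16 − 23.950)²/23.950 = 2.6389
  (18 − 22.689)²/22.689 = 0.9690
  (24 − 18.403)²/18.403 = 1.7022
  (18 − 18.908)²/18.908 = 0.0436
χ² = 3.4712 + 0.2354 + 2.4405 + 9.2007 + 2.9631 + 2.6389 + 0.9690 + 1.7022 + 0.0436 = 23.66
df = (3−1)(3−1) = 4. Since 23.66 > 13.277, reject the null hypothesis of independence at α = 0.01.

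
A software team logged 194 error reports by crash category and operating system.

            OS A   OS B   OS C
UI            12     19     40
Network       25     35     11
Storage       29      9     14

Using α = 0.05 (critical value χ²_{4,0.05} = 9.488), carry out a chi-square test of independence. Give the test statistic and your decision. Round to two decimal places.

Row totals: 71, 71, 52. Column totals: 66, 63, 65. Grand total N = 194.
Expected counts (row total × column total / N):
  UI, OS A: 71×66/194 = 24.155
  UI, OS B: 71×63/194 = 23.057
  UI, OS C: 71×65/194 = 23.789
  Network, OS A: 71×66/194 = 24.155
  Network, OS B: 71×63/194 = 23.057
  Network, OS C: 71×65/194 = 23.789
  Storage, OS A: 52×66/194 = 17.691
  Storage, OS B: 52×63/194 = 16.887
  Storage, OS C: 52×65/194 = 17.423
Contributions (O − E)²/E:
  (12 − 24.155)²/24.155 = 6.1165
  (19 − 23.057)²/23.057 = 0.7139
  (40 − 23.789)²/23.789 = 11.0470
  (25 − 24.155)²/24.155 = 0.0296
  (35 − 23.057)²/23.057 = 6.1862
  (11 − 23.789)²/23.789 = 6.8754
  (29 − 17.691)²/17.691 = 7.2293
  (9 − 16.887)²/16.887 = 3.6836
  (14 − 17.423)²/17.423 = 0.6725
χ² = 6.1165 + 0.7139 + 11.0470 + 0.0296 + 6.1862 + 6.8754 + 7.2293 + 3.6836 + 0.6725 = 42.55
df = (3−1)(3−1) = 4. Since 42.55 > 9.488, reject the null hypothesis of independence at α = 0.05.

42.55; reject H₀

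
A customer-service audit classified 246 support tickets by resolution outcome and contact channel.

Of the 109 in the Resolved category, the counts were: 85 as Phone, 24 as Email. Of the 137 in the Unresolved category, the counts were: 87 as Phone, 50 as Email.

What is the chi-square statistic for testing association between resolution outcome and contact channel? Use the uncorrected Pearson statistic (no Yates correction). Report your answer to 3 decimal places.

6.050

Row totals: 109, 137. Column totals: 172, 74. Grand total N = 246.
Expected counts (row total × column total / N):
  Resolved, Phone: 109×172/246 = 76.2114
  Resolved, Email: 109×74/246 = 32.7886
  Unresolved, Phone: 137×172/246 = 95.7886
  Unresolved, Email: 137×74/246 = 41.2114
Contributions (O − E)²/E:
  (85 − 76.2114)²/76.2114 = 1.0135
  (24 − 32.7886)²/32.7886 = 2.3557
  (87 − 95.7886)²/95.7886 = 0.8064
  (50 − 41.2114)²/41.2114 = 1.8742
χ² = 1.0135 + 2.3557 + 0.8064 + 1.8742 = 6.050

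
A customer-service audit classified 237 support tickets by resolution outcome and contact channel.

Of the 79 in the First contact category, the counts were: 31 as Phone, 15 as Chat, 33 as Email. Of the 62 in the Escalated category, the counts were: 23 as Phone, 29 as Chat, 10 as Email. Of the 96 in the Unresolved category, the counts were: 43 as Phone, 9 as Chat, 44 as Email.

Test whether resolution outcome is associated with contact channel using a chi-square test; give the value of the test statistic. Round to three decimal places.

34.675

Row totals: 79, 62, 96. Column totals: 97, 53, 87. Grand total N = 237.
Expected counts (row total × column total / N):
  First contact, Phone: 79×97/237 = 32.3333
  First contact, Chat: 79×53/237 = 17.6667
  First contact, Email: 79×87/237 = 29.0000
  Escalated, Phone: 62×97/237 = 25.3755
  Escalated, Chat: 62×53/237 = 13.8650
  Escalated, Email: 62×87/237 = 22.7595
  Unresolved, Phone: 96×97/237 = 39.2911
  Unresolved, Chat: 96×53/237 = 21.4684
  Unresolved, Email: 96×87/237 = 35.2405
Contributions (O − E)²/E:
  (31 − 32.3333)²/32.3333 = 0.0550
  (15 − 17.6667)²/17.6667 = 0.4025
  (33 − 29.0000)²/29.0000 = 0.5517
  (23 − 25.3755)²/25.3755 = 0.2224
  (29 − 13.8650)²/13.8650 = 16.5213
  (10 − 22.7595)²/22.7595 = 7.1533
  (43 − 39.2911)²/39.2911 = 0.3501
  (9 − 21.4684)²/21.4684 = 7.2414
  (44 − 35.2405)²/35.2405 = 2.1773
χ² = 0.0550 + 0.4025 + 0.5517 + 0.2224 + 16.5213 + 7.1533 + 0.3501 + 7.2414 + 2.1773 = 34.675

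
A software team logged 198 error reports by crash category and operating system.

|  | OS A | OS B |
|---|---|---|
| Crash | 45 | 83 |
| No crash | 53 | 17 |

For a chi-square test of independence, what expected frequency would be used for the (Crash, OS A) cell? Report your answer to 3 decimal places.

63.354

Row total (Crash) = 128; column total (OS A) = 98; grand total N = 198.
Expected count = (row total × column total) / N = 128 × 98 / 198 = 63.354.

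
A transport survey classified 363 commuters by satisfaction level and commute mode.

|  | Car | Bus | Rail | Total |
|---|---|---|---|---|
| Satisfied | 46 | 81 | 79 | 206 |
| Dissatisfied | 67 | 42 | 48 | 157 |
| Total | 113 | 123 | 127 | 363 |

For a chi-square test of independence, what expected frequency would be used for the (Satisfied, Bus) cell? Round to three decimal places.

Row total (Satisfied) = 206; column total (Bus) = 123; grand total N = 363.
Expected count = (row total × column total) / N = 206 × 123 / 363 = 69.802.

69.802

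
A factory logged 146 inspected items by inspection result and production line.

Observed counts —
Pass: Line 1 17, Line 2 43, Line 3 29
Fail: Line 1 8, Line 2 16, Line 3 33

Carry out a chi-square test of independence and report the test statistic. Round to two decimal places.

9.29

Row totals: 89, 57. Column totals: 25, 59, 62. Grand total N = 146.
Expected counts (row total × column total / N):
  Pass, Line 1: 89×25/146 = 15.240
  Pass, Line 2: 89×59/146 = 35.966
  Pass, Line 3: 89×62/146 = 37.795
  Fail, Line 1: 57×25/146 = 9.760
  Fail, Line 2: 57×59/146 = 23.034
  Fail, Line 3: 57×62/146 = 24.205
Contributions (O − E)²/E:
  (17 − 15.240)²/15.240 = 0.2033
  (43 − 35.966)²/35.966 = 1.3757
  (29 − 37.795)²/37.795 = 2.0466
  (8 − 9.760)²/9.760 = 0.3174
  (16 − 23.034)²/23.034 = 2.1480
  (33 − 24.205)²/24.205 = 3.1957
χ² = 0.2033 + 1.3757 + 2.0466 + 0.3174 + 2.1480 + 3.1957 = 9.29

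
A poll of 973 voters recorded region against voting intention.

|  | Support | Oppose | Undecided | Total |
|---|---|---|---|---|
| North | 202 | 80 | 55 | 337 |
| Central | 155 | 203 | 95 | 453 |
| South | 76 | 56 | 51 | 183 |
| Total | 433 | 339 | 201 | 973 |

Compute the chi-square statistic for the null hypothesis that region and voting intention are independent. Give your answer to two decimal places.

Grand total N = 973.
Expected counts (row total × column total / N):
  North, Support: 337×433/973 = 149.970
  North, Oppose: 337×339/973 = 117.413
  North, Undecided: 337×201/973 = 69.617
  Central, Support: 453×433/973 = 201.592
  Central, Oppose: 453×339/973 = 157.828
  Central, Undecided: 453×201/973 = 93.580
  South, Support: 183×433/973 = 81.438
  South, Oppose: 183×339/973 = 63.758
  South, Undecided: 183×201/973 = 37.804
Contributions (O − E)²/E:
  (202 − 149.970)²/149.970 = 18.0511
  (80 − 117.413)²/117.413 = 11.9214
  (55 − 69.617)²/69.617 = 3.0690
  (155 − 201.592)²/201.592 = 10.7684
  (203 − 157.828)²/157.828 = 12.9287
  (95 − 93.580)²/93.580 = 0.0215
  (76 − 81.438)²/81.438 = 0.3631
  (56 − 63.758)²/63.758 = 0.9440
  (51 − 37.804)²/37.804 = 4.6062
χ² = 18.0511 + 11.9214 + 3.0690 + 10.7684 + 12.9287 + 0.0215 + 0.3631 + 0.9440 + 4.6062 = 62.67

62.67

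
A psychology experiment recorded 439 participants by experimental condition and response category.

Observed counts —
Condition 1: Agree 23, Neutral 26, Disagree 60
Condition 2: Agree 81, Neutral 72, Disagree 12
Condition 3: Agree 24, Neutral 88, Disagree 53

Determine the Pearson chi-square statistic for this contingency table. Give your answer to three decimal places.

Row totals: 109, 165, 165. Column totals: 128, 186, 125. Grand total N = 439.
Expected counts (row total × column total / N):
  Condition 1, Agree: 109×128/439 = 31.78132
  Condition 1, Neutral: 109×186/439 = 46.18223
  Condition 1, Disagree: 109×125/439 = 31.03645
  Condition 2, Agree: 165×128/439 = 48.10934
  Condition 2, Neutral: 165×186/439 = 69.90888
  Condition 2, Disagree: 165×125/439 = 46.98178
  Condition 3, Agree: 165×128/439 = 48.10934
  Condition 3, Neutral: 165×186/439 = 69.90888
  Condition 3, Disagree: 165×125/439 = 46.98178
Contributions (O − E)²/E:
  (23 − 31.78132)²/31.78132 = 2.4263
  (26 − 46.18223)²/46.18223 = 8.8199
  (60 − 31.03645)²/31.03645 = 27.0291
  (81 − 48.10934)²/48.10934 = 22.4862
  (72 − 69.90888)²/69.90888 = 0.0625
  (12 − 46.98178)²/46.98178 = 26.0468
  (24 − 48.10934)²/48.10934 = 12.0821
  (88 − 69.90888)²/69.90888 = 4.6816
  (53 − 46.98178)²/46.98178 = 0.7709
χ² = 2.4263 + 8.8199 + 27.0291 + 22.4862 + 0.0625 + 26.0468 + 12.0821 + 4.6816 + 0.7709 = 104.405

104.405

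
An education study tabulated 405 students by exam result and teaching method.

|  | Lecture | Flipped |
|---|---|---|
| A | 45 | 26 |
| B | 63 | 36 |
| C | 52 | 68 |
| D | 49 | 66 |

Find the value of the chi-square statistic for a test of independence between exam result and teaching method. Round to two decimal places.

Row totals: 71, 99, 120, 115. Column totals: 209, 196. Grand total N = 405.
Expected counts (row total × column total / N):
  A, Lecture: 71×209/405 = 36.640
  A, Flipped: 71×196/405 = 34.360
  B, Lecture: 99×209/405 = 51.089
  B, Flipped: 99×196/405 = 47.911
  C, Lecture: 120×209/405 = 61.926
  C, Flipped: 120×196/405 = 58.074
  D, Lecture: 115×209/405 = 59.346
  D, Flipped: 115×196/405 = 55.654
Contributions (O − E)²/E:
  (45 − 36.640)²/36.640 = 1.9075
  (26 − 34.360)²/34.360 = 2.0340
  (63 − 51.089)²/51.089 = 2.7770
  (36 − 47.911)²/47.911 = 2.9612
  (52 − 61.926)²/61.926 = 1.5910
  (68 − 58.074)²/58.074 = 1.6966
  (49 − 59.346)²/59.346 = 1.8037
  (66 − 55.654)²/55.654 = 1.9233
χ² = 1.9075 + 2.0340 + 2.7770 + 2.9612 + 1.5910 + 1.6966 + 1.8037 + 1.9233 = 16.69

16.69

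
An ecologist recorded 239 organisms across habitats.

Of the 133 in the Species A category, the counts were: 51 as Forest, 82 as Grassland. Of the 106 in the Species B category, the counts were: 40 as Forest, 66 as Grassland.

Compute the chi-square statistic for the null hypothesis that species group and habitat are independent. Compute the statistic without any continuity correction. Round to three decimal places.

0.009

Row totals: 133, 106. Column totals: 91, 148. Grand total N = 239.
Expected counts (row total × column total / N):
  Species A, Forest: 133×91/239 = 50.6402
  Species A, Grassland: 133×148/239 = 82.3598
  Species B, Forest: 106×91/239 = 40.3598
  Species B, Grassland: 106×148/239 = 65.6402
Contributions (O − E)²/E:
  (51 − 50.6402)²/50.6402 = 0.0026
  (82 − 82.3598)²/82.3598 = 0.0016
  (40 − 40.3598)²/40.3598 = 0.0032
  (66 − 65.6402)²/65.6402 = 0.0020
χ² = 0.0026 + 0.0016 + 0.0032 + 0.0020 = 0.009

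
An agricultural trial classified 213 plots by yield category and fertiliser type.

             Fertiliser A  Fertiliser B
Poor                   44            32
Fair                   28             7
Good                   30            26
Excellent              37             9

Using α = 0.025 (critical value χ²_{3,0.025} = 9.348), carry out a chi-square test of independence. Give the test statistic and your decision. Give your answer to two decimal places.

Row totals: 76, 35, 56, 46. Column totals: 139, 74. Grand total N = 213.
Expected counts (row total × column total / N):
  Poor, Fertiliser A: 76×139/213 = 49.596
  Poor, Fertiliser B: 76×74/213 = 26.404
  Fair, Fertiliser A: 35×139/213 = 22.840
  Fair, Fertiliser B: 35×74/213 = 12.160
  Good, Fertiliser A: 56×139/213 = 36.545
  Good, Fertiliser B: 56×74/213 = 19.455
  Excellent, Fertiliser A: 46×139/213 = 30.019
  Excellent, Fertiliser B: 46×74/213 = 15.981
Contributions (O − E)²/E:
  (44 − 49.596)²/49.596 = 0.6314
  (32 − 26.404)²/26.404 = 1.1860
  (28 − 22.840)²/22.840 = 1.1657
  (7 − 12.160)²/12.160 = 2.1896
  (30 − 36.545)²/36.545 = 1.1722
  (26 − 19.455)²/19.455 = 2.2019
  (37 − 30.019)²/30.019 = 1.6235
  (9 − 15.981)²/15.981 = 3.0495
χ² = 0.6314 + 1.1860 + 1.1657 + 2.1896 + 1.1722 + 2.2019 + 1.6235 + 3.0495 = 13.22
df = (4−1)(2−1) = 3. Since 13.22 > 9.348, reject the null hypothesis of independence at α = 0.025.

13.22; reject H₀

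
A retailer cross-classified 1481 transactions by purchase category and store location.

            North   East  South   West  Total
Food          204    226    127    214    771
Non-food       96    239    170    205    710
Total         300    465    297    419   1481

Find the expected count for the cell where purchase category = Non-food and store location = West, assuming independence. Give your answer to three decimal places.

200.871

Row total (Non-food) = 710; column total (West) = 419; grand total N = 1481.
Expected count = (row total × column total) / N = 710 × 419 / 1481 = 200.871.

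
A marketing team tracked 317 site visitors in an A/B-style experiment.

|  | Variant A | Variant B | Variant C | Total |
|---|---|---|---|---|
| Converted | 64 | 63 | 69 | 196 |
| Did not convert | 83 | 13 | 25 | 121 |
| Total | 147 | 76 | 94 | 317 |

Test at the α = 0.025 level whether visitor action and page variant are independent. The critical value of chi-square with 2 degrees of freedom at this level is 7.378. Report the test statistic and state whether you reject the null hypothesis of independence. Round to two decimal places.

Grand total N = 317.
Expected counts (row total × column total / N):
  Converted, Variant A: 196×147/317 = 90.8896
  Converted, Variant B: 196×76/317 = 46.9905
  Converted, Variant C: 196×94/317 = 58.1199
  Did not convert, Variant A: 121×147/317 = 56.1104
  Did not convert, Variant B: 121×76/317 = 29.0095
  Did not convert, Variant C: 121×94/317 = 35.8801
Contributions (O − E)²/E:
  (64 − 90.8896)²/90.8896 = 7.9553
  (63 − 46.9905)²/46.9905 = 5.4544
  (69 − 58.1199)²/58.1199 = 2.0368
  (83 − 56.1104)²/56.1104 = 12.8862
  (13 − 29.0095)²/29.0095 = 8.8352
  (25 − 35.8801)²/35.8801 = 3.2992
χ² = 7.9553 + 5.4544 + 2.0368 + 12.8862 + 8.8352 + 3.2992 = 40.47
df = (2−1)(3−1) = 2. Since 40.47 > 7.378, reject the null hypothesis of independence at α = 0.025.

40.47; reject H₀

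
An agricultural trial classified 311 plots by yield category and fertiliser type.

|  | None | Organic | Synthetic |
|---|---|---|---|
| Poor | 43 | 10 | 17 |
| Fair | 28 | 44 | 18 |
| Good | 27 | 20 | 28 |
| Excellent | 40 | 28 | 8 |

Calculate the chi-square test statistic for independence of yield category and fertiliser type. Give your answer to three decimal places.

38.498

Row totals: 70, 90, 75, 76. Column totals: 138, 102, 71. Grand total N = 311.
Expected counts (row total × column total / N):
  Poor, None: 70×138/311 = 31.0611
  Poor, Organic: 70×102/311 = 22.9582
  Poor, Synthetic: 70×71/311 = 15.9807
  Fair, None: 90×138/311 = 39.9357
  Fair, Organic: 90×102/311 = 29.5177
  Fair, Synthetic: 90×71/311 = 20.5466
  Good, None: 75×138/311 = 33.2797
  Good, Organic: 75×102/311 = 24.5981
  Good, Synthetic: 75×71/311 = 17.1222
  Excellent, None: 76×138/311 = 33.7235
  Excellent, Organic: 76×102/311 = 24.9260
  Excellent, Synthetic: 76×71/311 = 17.3505
Contributions (O − E)²/E:
  (43 − 31.0611)²/31.0611 = 4.5889
  (10 − 22.9582)²/22.9582 = 7.3139
  (17 − 15.9807)²/15.9807 = 0.0650
  (28 − 39.9357)²/39.9357 = 3.5673
  (44 − 29.5177)²/29.5177 = 7.1055
  (18 − 20.5466)²/20.5466 = 0.3156
  (27 − 33.2797)²/33.2797 = 1.1849
  (20 − 24.5981)²/24.5981 = 0.8595
  (28 − 17.1222)²/17.1222 = 6.9107
  (40 − 33.7235)²/33.7235 = 1.1682
  (28 − 24.9260)²/24.9260 = 0.3791
  (8 − 17.3505)²/17.3505 = 5.0392
χ² = 4.5889 + 7.3139 + 0.0650 + 3.5673 + 7.1055 + 0.3156 + 1.1849 + 0.8595 + 6.9107 + 1.1682 + 0.3791 + 5.0392 = 38.498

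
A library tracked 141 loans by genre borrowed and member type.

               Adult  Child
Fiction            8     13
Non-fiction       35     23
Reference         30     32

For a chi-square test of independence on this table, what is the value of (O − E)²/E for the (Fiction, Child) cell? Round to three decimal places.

Row total (Fiction) = 21; column total (Child) = 68; N = 141.
Expected count E = 21 × 68 / 141 = 10.1277.
Contribution = (O − E)²/E = (13 − 10.1277)² / 10.1277 = 0.815.

0.815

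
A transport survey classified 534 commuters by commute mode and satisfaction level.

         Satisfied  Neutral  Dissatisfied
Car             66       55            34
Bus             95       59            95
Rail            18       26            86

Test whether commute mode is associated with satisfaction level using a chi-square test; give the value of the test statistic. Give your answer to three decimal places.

Row totals: 155, 249, 130. Column totals: 179, 140, 215. Grand total N = 534.
Expected counts (row total × column total / N):
  Car, Satisfied: 155×179/534 = 51.9569
  Car, Neutral: 155×140/534 = 40.6367
  Car, Dissatisfied: 155×215/534 = 62.4064
  Bus, Satisfied: 249×179/534 = 83.4663
  Bus, Neutral: 249×140/534 = 65.2809
  Bus, Dissatisfied: 249×215/534 = 100.2528
  Rail, Satisfied: 130×179/534 = 43.5768
  Rail, Neutral: 130×140/534 = 34.0824
  Rail, Dissatisfied: 130×215/534 = 52.3408
Contributions (O − E)²/E:
  (66 − 51.9569)²/51.9569 = 3.7956
  (55 − 40.6367)²/40.6367 = 5.0768
  (34 − 62.4064)²/62.4064 = 12.9301
  (95 − 83.4663)²/83.4663 = 1.5938
  (59 − 65.2809)²/65.2809 = 0.6043
  (95 − 100.2528)²/100.2528 = 0.2752
  (18 − 43.5768)²/43.5768 = 15.0119
  (26 − 34.0824)²/34.0824 = 1.9167
  (86 − 52.3408)²/52.3408 = 21.6455
χ² = 3.7956 + 5.0768 + 12.9301 + 1.5938 + 0.6043 + 0.2752 + 15.0119 + 1.9167 + 21.6455 = 62.850

62.850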